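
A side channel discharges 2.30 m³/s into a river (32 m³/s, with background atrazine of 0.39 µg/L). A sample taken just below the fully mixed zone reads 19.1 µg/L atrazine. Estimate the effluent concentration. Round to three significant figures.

279 µg/L

Mass balance: 32.00·0.3900 + 2.300·Cₑ = 34.30·19.10
→ Cₑ = (34.30·19.10 − 32.00·0.3900) / 2.300 = 279.4 µg/L.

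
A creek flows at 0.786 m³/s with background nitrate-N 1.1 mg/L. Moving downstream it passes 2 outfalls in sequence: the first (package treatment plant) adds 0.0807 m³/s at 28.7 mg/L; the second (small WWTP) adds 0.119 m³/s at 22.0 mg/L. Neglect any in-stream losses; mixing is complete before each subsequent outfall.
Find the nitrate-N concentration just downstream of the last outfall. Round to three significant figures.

5.88 mg/L

Below outfall 1: Q → 0.8667 m³/s, C = (0.7860·1.100 + 0.08070·28.70)/0.8667 = 3.670 mg/L.
Below outfall 2: Q → 0.9857 m³/s, C = (0.8667·3.670 + 0.1190·22.00)/0.9857 = 5.883 mg/L.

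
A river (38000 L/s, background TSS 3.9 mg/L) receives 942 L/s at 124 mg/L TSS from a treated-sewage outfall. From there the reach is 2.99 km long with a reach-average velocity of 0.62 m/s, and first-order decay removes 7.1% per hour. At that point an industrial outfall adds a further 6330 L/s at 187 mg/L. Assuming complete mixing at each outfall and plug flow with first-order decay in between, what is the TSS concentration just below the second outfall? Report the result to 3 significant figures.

Mass balance: C = (38000·3.900 + 942.0·124.0) / 38940 = 265000/38940 = 6.805 mg/L; combined flow 38940 L/s.
Travel time t = 2.99·1000 / 0.62 = 4823 s = 1.340 h.
7.1%/h lost → k = −ln(1 − 0.071) = 0.07365 h⁻¹.
Decay over the reach: 6.805·exp(−kt) = 6.805·0.9061 = 6.166 mg/L.
At the second outfall, C = (38940·6.166 + 6330·187.0) / (38940 + 6330) = 31.45 mg/L.

31.5 mg/L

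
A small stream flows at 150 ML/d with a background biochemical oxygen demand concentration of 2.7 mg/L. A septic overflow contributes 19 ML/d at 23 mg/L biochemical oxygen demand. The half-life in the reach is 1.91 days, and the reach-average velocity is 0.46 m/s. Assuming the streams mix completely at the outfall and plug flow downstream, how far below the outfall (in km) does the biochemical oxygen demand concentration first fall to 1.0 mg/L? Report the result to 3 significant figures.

After mixing, C = (150.0·2.700 + 19.00·23.00) / 169.0 = 842.0/169.0 = 4.982 mg/L.
Half-life 1.91 d → k = ln 2 / 1.91 = 0.3629 d⁻¹.
Set 4.982·exp(−k·t) = 1.0 → t = ln(4.982/1.0)/k = 382300 s = 106.2 h.
Distance = v·t = 0.46·382300 = 175900 m = 175.9 km.

176 km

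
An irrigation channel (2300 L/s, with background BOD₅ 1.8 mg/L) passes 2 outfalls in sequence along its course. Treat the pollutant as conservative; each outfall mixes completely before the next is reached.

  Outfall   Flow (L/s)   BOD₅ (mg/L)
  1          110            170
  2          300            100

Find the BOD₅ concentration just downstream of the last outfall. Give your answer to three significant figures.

19.5 mg/L

Outfall 1: combined Q = 2410 L/s; C = (2300·1.800 + 110.0·170.0)/2410 = 9.477 mg/L.
Outfall 2: combined Q = 2710 L/s; C = (2410·9.477 + 300.0·100.0)/2710 = 19.50 mg/L.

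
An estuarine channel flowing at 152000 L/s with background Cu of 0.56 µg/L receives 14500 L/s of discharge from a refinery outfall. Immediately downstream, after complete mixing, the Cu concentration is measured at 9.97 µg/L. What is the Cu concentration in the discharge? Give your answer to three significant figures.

109 µg/L

Mass balance: 152000·0.5600 + 14500·Cₑ = 166500·9.970
→ Cₑ = (166500·9.970 − 152000·0.5600) / 14500 = 108.6 µg/L.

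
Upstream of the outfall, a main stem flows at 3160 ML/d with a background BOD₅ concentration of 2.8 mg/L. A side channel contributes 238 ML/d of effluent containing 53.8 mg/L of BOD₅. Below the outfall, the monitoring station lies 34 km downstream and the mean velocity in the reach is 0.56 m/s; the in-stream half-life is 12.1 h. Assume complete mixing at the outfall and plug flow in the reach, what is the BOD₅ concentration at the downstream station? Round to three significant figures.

Conservation of mass: C = (3160·2.800 + 238.0·53.80) / 3398 = 21650/3398 = 6.372 mg/L.
Travel time t = 34·1000 / 0.56 = 60710 s = 16.87 h.
Half-life 12.1 h → k = ln 2 / 12.1 = 0.05728 h⁻¹ = 1.375 d⁻¹.
Decay over the reach: 6.372·exp(−kt) = 6.372·0.3806 = 2.425 mg/L.

2.42 mg/L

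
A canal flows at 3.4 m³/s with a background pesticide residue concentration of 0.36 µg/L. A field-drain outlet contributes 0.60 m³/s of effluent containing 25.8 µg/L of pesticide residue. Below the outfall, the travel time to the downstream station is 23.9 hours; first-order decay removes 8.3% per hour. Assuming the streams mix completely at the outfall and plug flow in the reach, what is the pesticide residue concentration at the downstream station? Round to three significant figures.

0.526 µg/L

Flow-weighted average: C = (3.400·0.3600 + 0.6000·25.80) / 4.000 = 16.70/4.000 = 4.176 µg/L.
8.3%/h lost → k = −ln(1 − 0.083) = 0.08665 h⁻¹.
First-order decay: C = 4.176·exp(−k·t) = 4.176·0.1261 = 0.5265 µg/L.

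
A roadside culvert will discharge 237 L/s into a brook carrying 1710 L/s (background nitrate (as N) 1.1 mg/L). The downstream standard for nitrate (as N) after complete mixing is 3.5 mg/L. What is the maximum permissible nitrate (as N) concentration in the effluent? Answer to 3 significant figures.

At the limit, (Qr·Cr + Qe·Cₑ)/(Qr + Qe) = 3.5:
Cₑ = (1947·3.5 − 1710·1.100) / 237.0 = 20.82 mg/L.

20.8 mg/L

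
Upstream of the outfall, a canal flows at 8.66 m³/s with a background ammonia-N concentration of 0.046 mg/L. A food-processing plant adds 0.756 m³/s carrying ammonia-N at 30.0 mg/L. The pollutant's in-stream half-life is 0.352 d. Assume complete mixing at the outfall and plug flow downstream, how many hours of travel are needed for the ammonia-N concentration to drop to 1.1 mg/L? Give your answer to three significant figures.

Flow-weighted average: C = (8.660·0.04600 + 0.7560·30.00) / 9.416 = 23.08/9.416 = 2.451 mg/L.
Half-life 0.352 d → k = ln 2 / 0.352 = 1.969 d⁻¹.
2.451·exp(−k·t) = 1.1 → t = ln(2.451/1.1)/k = 35150 s = 9.765 h.

9.76 h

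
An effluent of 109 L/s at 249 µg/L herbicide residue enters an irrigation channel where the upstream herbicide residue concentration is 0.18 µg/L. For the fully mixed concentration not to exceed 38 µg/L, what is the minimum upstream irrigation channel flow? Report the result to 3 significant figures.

Set C_mix = 38: (Q·0.1800 + 109.0·249.0) / (Q + 109.0) = 38
→ Q = 109.0·(249.0 − 38)/(38 − 0.1800) = 608.1 L/s.

608 L/s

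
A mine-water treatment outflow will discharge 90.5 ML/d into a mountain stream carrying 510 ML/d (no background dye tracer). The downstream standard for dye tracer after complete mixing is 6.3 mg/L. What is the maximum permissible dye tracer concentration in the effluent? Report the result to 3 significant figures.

41.8 mg/L

At the limit, (Qr·Cr + Qe·Cₑ)/(Qr + Qe) = 6.3:
Cₑ = (600.5·6.3 − 510.0·0) / 90.50 = 41.80 mg/L.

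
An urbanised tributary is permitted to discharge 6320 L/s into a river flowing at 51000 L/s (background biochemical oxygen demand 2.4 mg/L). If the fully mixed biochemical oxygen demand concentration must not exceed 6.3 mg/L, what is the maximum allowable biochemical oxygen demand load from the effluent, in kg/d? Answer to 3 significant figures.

20600 kg/d

Mass balance at the limit: 51000·2.400 + 6320·Cₑ = 57320·6.3 → Cₑ = 37.77 mg/L.
6320 L/s = 6.320 m³/s. Load = 6.320 m³/s × 37.77 g/m³ × 86 400 s/d = 20630 kg/d.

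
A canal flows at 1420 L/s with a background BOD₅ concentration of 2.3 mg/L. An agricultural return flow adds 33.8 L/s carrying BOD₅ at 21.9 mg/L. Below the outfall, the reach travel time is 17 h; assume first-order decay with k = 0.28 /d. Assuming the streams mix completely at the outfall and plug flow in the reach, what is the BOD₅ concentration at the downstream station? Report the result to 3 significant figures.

After mixing, C = (1420·2.300 + 33.80·21.90) / 1454 = 4006/1454 = 2.756 mg/L.
After decay, C = 2.756 × e^(−kt) = 2.756 × 0.8201 = 2.260 mg/L.

2.26 mg/L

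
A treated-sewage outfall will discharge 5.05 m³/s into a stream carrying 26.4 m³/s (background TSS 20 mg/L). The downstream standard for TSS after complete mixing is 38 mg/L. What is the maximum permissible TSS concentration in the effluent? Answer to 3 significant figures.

At the limit, (Qr·Cr + Qe·Cₑ)/(Qr + Qe) = 38:
Cₑ = (31.45·38 − 26.40·20.00) / 5.050 = 132.1 mg/L.

132 mg/L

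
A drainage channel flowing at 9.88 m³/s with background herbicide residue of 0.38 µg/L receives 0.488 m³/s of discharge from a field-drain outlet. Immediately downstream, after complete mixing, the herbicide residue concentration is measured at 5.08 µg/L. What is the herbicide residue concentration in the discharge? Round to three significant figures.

Mass balance: 9.880·0.3800 + 0.4880·Cₑ = 10.37·5.080
→ Cₑ = (10.37·5.080 − 9.880·0.3800) / 0.4880 = 100.2 µg/L.

100 µg/L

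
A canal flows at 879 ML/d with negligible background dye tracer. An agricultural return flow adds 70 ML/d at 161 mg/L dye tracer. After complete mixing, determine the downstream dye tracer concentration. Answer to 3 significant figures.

After mixing, C = (879.0·0 + 70.00·161.0) / 949.0 = 11270/949.0 = 11.88 mg/L.

11.9 mg/L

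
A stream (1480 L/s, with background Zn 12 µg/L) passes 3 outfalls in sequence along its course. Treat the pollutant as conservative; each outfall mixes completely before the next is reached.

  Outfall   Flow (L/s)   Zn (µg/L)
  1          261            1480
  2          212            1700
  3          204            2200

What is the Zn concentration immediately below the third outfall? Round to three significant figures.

562 µg/L

After outfall 1: Q = 1480 + 261.0 = 1741 L/s; C = (1480·12.00 + 261.0·1480)/1741 = 232.1 µg/L.
After outfall 2: Q = 1741 + 212.0 = 1953 L/s; C = (1741·232.1 + 212.0·1700)/1953 = 391.4 µg/L.
After outfall 3: Q = 1953 + 204.0 = 2157 L/s; C = (1953·391.4 + 204.0·2200)/2157 = 562.5 µg/L.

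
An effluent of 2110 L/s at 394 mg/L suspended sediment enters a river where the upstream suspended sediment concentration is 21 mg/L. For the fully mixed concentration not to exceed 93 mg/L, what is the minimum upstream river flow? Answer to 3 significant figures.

Set C_mix = 93: (Q·21.00 + 2110·394.0) / (Q + 2110) = 93
→ Q = 2110·(394.0 − 93)/(93 − 21.00) = 8821 L/s.

8820 L/s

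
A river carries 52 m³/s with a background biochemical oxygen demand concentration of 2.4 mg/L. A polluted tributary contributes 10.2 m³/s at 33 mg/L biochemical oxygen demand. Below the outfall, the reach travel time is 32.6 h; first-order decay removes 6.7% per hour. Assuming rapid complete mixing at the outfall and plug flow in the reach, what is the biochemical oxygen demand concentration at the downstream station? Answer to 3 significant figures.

0.773 mg/L

Conservation of mass: C = (52.00·2.400 + 10.20·33.00) / 62.20 = 461.4/62.20 = 7.418 mg/L.
6.7%/h lost → k = −ln(1 − 0.067) = 0.06935 h⁻¹.
First-order decay: C = 7.418·exp(−k·t) = 7.418·0.1043 = 0.7734 mg/L.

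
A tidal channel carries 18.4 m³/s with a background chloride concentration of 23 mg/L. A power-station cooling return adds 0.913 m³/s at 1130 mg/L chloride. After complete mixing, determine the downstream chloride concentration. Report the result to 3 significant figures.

Flow-weighted average: C = (18.40·23.00 + 0.9130·1130) / 19.31 = 1455/19.31 = 75.33 mg/L.

75.3 mg/L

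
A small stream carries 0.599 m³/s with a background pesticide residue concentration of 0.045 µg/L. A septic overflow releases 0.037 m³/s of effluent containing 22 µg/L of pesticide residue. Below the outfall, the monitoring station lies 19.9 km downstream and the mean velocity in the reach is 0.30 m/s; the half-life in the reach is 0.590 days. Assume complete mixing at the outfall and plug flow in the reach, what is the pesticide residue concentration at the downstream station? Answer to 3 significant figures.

0.537 µg/L

After mixing, C = (0.5990·0.04500 + 0.03700·22.00) / 0.6360 = 0.8410/0.6360 = 1.322 µg/L.
Travel time t = 19.9·1000 / 0.30 = 66330 s = 18.43 h.
Half-life 0.590 d → k = ln 2 / 0.590 = 1.175 d⁻¹.
Decay over the reach: 1.322·exp(−kt) = 1.322·0.4058 = 0.5365 µg/L.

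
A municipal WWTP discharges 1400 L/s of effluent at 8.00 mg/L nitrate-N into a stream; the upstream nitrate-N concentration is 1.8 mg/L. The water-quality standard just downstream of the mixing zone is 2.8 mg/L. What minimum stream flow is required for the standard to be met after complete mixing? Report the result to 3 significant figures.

7280 L/s

Set C_mix = 2.8: (Q·1.800 + 1400·8.000) / (Q + 1400) = 2.8
→ Q = 1400·(8.000 − 2.8)/(2.8 − 1.800) = 7280 L/s.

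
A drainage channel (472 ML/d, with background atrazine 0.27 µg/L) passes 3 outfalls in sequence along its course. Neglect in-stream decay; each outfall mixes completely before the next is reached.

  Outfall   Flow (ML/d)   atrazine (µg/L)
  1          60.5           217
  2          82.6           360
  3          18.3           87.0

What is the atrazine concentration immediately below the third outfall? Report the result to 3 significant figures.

70.4 µg/L

Outfall 1: combined Q = 532.5 ML/d; C = (472.0·0.2700 + 60.50·217.0)/532.5 = 24.89 µg/L.
Outfall 2: combined Q = 615.1 ML/d; C = (532.5·24.89 + 82.60·360.0)/615.1 = 69.89 µg/L.
Outfall 3: combined Q = 633.4 ML/d; C = (615.1·69.89 + 18.30·87.00)/633.4 = 70.39 µg/L.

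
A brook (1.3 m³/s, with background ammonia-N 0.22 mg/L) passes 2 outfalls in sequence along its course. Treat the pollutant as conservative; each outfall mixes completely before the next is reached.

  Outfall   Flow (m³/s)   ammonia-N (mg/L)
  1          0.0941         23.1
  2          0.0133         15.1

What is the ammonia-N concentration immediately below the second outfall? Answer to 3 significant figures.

Outfall 1: combined Q = 1.394 m³/s; C = (1.300·0.2200 + 0.09410·23.10)/1.394 = 1.764 mg/L.
Outfall 2: combined Q = 1.407 m³/s; C = (1.394·1.764 + 0.01330·15.10)/1.407 = 1.890 mg/L.

1.89 mg/L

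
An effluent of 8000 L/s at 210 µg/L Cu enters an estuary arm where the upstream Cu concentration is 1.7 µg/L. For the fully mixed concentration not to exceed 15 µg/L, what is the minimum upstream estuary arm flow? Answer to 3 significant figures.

Set C_mix = 15: (Q·1.700 + 8000·210.0) / (Q + 8000) = 15
→ Q = 8000·(210.0 − 15)/(15 − 1.700) = 117300 L/s.

117000 L/s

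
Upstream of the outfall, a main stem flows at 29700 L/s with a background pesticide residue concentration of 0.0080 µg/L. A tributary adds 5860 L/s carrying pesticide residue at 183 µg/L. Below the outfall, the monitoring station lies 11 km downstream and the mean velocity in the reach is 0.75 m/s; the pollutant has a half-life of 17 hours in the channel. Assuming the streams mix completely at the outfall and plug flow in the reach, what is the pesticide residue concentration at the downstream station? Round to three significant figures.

25.5 µg/L

Mass balance: C = (29700·0.008000 + 5860·183.0) / 35560 = 1073000/35560 = 30.16 µg/L.
Travel time t = 11·1000 / 0.75 = 14670 s = 4.074 h.
Half-life 17 h → k = ln 2 / 17 = 0.04077 h⁻¹ = 0.9786 d⁻¹.
Decay over the reach: 30.16·exp(−kt) = 30.16·0.8469 = 25.55 µg/L.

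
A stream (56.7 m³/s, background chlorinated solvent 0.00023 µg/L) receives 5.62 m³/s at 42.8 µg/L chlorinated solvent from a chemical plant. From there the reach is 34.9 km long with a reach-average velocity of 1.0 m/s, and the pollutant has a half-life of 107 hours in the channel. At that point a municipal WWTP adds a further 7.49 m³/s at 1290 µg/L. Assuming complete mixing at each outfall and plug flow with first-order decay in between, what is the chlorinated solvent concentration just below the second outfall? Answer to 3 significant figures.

Conservation of mass: C = (56.70·0.0002300 + 5.620·42.80) / 62.32 = 240.5/62.32 = 3.860 µg/L; combined flow 62.32 m³/s.
Travel time t = 34.9·1000 / 1.0 = 34900 s = 9.694 h.
Half-life 107 h → k = ln 2 / 107 = 0.006478 h⁻¹ = 0.1555 d⁻¹.
First-order decay: C = 3.860·exp(−k·t) = 3.860·0.9391 = 3.625 µg/L.
Second outfall: C = (62.32·3.625 + 7.490·1290)/69.81 = 141.6 µg/L.

142 µg/L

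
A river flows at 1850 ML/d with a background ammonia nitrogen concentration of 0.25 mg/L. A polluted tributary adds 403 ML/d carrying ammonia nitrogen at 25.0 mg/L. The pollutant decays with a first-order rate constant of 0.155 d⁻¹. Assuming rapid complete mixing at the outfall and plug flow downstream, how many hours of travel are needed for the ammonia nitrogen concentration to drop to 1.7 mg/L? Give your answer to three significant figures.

157 h

After mixing, C = (1850·0.2500 + 403.0·25.00) / 2253 = 10540/2253 = 4.677 mg/L.
4.677·exp(−k·t) = 1.7 → t = ln(4.677/1.7)/k = 564100 s = 156.7 h.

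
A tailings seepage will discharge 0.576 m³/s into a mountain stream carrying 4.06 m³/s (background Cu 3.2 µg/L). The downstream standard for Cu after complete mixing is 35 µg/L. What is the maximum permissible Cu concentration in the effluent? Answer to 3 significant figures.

259 µg/L

At the limit, (Qr·Cr + Qe·Cₑ)/(Qr + Qe) = 35:
Cₑ = (4.636·35 − 4.060·3.200) / 0.5760 = 259.1 µg/L.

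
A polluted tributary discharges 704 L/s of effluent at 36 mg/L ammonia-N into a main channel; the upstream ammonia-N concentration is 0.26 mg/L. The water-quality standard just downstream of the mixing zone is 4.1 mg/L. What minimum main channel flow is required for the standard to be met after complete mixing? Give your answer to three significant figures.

5850 L/s

Set C_mix = 4.1: (Q·0.2600 + 704.0·36.00) / (Q + 704.0) = 4.1
→ Q = 704.0·(36.00 − 4.1)/(4.1 − 0.2600) = 5848 L/s.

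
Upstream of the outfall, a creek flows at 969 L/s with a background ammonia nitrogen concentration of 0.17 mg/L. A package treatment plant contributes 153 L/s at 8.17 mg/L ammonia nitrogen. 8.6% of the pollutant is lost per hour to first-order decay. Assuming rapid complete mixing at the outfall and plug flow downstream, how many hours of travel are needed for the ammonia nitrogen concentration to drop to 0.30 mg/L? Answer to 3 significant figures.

Flow-weighted average: C = (969.0·0.1700 + 153.0·8.170) / 1122 = 1415/1122 = 1.261 mg/L.
8.6%/h lost → k = −ln(1 − 0.086) = 0.08992 h⁻¹.
1.261·exp(−k·t) = 0.30 → t = ln(1.261/0.30)/k = 57480 s = 15.97 h.

16.0 h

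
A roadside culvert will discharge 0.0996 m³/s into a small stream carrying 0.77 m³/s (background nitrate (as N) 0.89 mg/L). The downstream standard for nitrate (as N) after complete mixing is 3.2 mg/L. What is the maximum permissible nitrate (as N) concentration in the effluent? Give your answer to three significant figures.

21.1 mg/L

At the limit, (Qr·Cr + Qe·Cₑ)/(Qr + Qe) = 3.2:
Cₑ = (0.8696·3.2 − 0.7700·0.8900) / 0.09960 = 21.06 mg/L.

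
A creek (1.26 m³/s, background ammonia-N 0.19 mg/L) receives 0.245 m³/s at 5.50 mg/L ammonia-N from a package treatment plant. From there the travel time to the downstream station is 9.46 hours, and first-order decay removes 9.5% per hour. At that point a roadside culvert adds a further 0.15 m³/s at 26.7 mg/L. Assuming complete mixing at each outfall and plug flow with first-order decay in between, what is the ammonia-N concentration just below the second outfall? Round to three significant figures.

2.79 mg/L

Conservation of mass: C = (1.260·0.1900 + 0.2450·5.500) / 1.505 = 1.587/1.505 = 1.054 mg/L; combined flow 1.505 m³/s.
9.5%/h lost → k = −ln(1 − 0.095) = 0.09982 h⁻¹.
Decay over the reach: 1.054·exp(−kt) = 1.054·0.3890 = 0.4101 mg/L.
Second outfall: C = (1.505·0.4101 + 0.1500·26.70)/1.655 = 2.793 mg/L.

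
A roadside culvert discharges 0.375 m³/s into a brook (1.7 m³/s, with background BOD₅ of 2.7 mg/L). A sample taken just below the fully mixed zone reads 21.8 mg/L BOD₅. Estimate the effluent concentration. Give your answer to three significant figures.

Mass balance: 1.700·2.700 + 0.3750·Cₑ = 2.075·21.80
→ Cₑ = (2.075·21.80 − 1.700·2.700) / 0.3750 = 108.4 mg/L.

108 mg/L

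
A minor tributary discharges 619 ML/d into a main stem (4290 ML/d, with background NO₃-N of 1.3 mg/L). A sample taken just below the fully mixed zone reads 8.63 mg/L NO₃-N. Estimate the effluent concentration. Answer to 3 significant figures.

59.4 mg/L

Mass balance: 4290·1.300 + 619.0·Cₑ = 4909·8.630
→ Cₑ = (4909·8.630 − 4290·1.300) / 619.0 = 59.43 mg/L.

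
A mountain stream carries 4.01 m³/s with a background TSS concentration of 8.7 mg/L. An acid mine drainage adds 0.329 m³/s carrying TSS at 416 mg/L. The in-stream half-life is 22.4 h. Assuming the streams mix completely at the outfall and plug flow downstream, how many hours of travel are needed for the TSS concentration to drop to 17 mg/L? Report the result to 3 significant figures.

27.3 h

Mixed concentration C = ΣQC/ΣQ = (4.010·8.700 + 0.3290·416.0) / 4.339 = 171.8/4.339 = 39.58 mg/L.
Half-life 22.4 h → k = ln 2 / 22.4 = 0.03094 h⁻¹ = 0.7427 d⁻¹.
39.58·exp(−k·t) = 17 → t = ln(39.58/17)/k = 98330 s = 27.31 h.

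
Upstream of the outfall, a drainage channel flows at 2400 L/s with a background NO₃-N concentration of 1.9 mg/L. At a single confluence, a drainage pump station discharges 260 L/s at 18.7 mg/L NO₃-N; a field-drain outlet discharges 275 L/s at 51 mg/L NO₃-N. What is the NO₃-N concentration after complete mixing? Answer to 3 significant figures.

7.99 mg/L

After mixing, C = (2400·1.900 + 260.0·18.70 + 275.0·51.00) / 2935 = 23450/2935 = 7.989 mg/L.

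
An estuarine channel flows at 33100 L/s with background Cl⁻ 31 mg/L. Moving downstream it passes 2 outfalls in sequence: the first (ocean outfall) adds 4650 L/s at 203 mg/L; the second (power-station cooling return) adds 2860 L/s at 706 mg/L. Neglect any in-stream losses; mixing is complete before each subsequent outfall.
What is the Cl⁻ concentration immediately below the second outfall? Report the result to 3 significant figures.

After outfall 1: Q = 33100 + 4650 = 37750 L/s; C = (33100·31.00 + 4650·203.0)/37750 = 52.19 mg/L.
After outfall 2: Q = 37750 + 2860 = 40610 L/s; C = (37750·52.19 + 2860·706.0)/40610 = 98.23 mg/L.

98.2 mg/L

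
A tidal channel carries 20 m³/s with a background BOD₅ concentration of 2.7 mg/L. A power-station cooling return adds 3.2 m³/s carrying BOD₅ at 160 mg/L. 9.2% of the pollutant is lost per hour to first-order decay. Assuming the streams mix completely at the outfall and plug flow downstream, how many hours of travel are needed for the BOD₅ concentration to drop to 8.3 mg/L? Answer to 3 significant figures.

11.2 h

Mixed concentration C = ΣQC/ΣQ = (20.00·2.700 + 3.200·160.0) / 23.20 = 566.0/23.20 = 24.40 mg/L.
9.2%/h lost → k = −ln(1 − 0.092) = 0.09651 h⁻¹.
24.40·exp(−k·t) = 8.3 → t = ln(24.40/8.3)/k = 40220 s = 11.17 h.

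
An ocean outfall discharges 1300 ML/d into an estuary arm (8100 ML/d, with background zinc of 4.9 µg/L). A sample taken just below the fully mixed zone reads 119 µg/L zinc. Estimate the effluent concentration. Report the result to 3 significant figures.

830 µg/L

Mass balance: 8100·4.900 + 1300·Cₑ = 9400·119.0
→ Cₑ = (9400·119.0 − 8100·4.900) / 1300 = 829.9 µg/L.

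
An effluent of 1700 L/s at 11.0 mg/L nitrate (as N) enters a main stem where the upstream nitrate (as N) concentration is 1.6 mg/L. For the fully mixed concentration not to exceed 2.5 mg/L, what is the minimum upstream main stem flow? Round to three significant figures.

16100 L/s

Set C_mix = 2.5: (Q·1.600 + 1700·11.00) / (Q + 1700) = 2.5
→ Q = 1700·(11.00 − 2.5)/(2.5 − 1.600) = 16060 L/s.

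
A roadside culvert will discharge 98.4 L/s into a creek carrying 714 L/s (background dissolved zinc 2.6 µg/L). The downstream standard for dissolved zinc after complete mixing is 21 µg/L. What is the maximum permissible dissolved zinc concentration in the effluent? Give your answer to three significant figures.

At the limit, (Qr·Cr + Qe·Cₑ)/(Qr + Qe) = 21:
Cₑ = (812.4·21 − 714.0·2.600) / 98.40 = 154.5 µg/L.

155 µg/L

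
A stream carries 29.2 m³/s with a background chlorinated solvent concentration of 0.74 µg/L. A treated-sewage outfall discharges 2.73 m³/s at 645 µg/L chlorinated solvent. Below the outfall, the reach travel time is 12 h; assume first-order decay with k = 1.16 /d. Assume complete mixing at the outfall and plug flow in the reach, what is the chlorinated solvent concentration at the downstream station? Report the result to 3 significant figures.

Flow-weighted average: C = (29.20·0.7400 + 2.730·645.0) / 31.93 = 1782/31.93 = 55.82 µg/L.
After decay, C = 55.82 × e^(−kt) = 55.82 × 0.5599 = 31.26 µg/L.

31.3 µg/L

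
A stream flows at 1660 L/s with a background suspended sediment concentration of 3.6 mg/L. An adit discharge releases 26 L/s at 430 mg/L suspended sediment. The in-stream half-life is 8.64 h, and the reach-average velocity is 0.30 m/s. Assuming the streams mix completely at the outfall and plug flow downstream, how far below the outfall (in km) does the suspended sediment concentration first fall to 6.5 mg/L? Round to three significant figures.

6.03 km

Conservation of mass: C = (1660·3.600 + 26.00·430.0) / 1686 = 17160/1686 = 10.18 mg/L.
Half-life 8.64 h → k = ln 2 / 8.64 = 0.08023 h⁻¹ = 1.925 d⁻¹.
Set 10.18·exp(−k·t) = 6.5 → t = ln(10.18/6.5)/k = 20110 s = 5.587 h.
Distance = v·t = 0.30·20110 = 6034 m = 6.034 km.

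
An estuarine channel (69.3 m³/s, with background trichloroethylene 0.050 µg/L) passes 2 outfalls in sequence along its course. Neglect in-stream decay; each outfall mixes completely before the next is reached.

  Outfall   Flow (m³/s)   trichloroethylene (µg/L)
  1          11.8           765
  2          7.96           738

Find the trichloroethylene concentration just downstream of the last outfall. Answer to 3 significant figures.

167 µg/L

Outfall 1: combined Q = 81.10 m³/s; C = (69.30·0.05000 + 11.80·765.0)/81.10 = 111.3 µg/L.
Outfall 2: combined Q = 89.06 m³/s; C = (81.10·111.3 + 7.960·738.0)/89.06 = 167.4 µg/L.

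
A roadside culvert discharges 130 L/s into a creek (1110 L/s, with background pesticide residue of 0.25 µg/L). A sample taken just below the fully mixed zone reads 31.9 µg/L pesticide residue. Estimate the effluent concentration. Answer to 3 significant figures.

302 µg/L

Mass balance: 1110·0.2500 + 130.0·Cₑ = 1240·31.90
→ Cₑ = (1240·31.90 − 1110·0.2500) / 130.0 = 302.1 µg/L.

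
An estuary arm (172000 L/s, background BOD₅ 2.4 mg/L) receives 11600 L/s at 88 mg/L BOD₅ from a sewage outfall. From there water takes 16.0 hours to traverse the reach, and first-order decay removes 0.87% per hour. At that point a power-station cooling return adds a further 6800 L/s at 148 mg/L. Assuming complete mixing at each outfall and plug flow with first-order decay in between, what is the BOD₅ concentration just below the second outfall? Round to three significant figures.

11.8 mg/L

Mass balance: C = (172000·2.400 + 11600·88.00) / 183600 = 1434000/183600 = 7.808 mg/L; combined flow 183600 L/s.
0.87%/h lost → k = −ln(1 − 0.0087) = 0.008738 h⁻¹.
After decay, C = 7.808 × e^(−kt) = 7.808 × 0.8695 = 6.789 mg/L.
At the second outfall, C = (183600·6.789 + 6800·148.0) / (183600 + 6800) = 11.83 mg/L.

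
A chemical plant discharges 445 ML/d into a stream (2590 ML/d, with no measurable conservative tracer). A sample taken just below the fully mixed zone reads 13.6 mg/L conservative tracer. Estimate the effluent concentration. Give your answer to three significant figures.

92.8 mg/L

Mass balance: 2590·0 + 445.0·Cₑ = 3035·13.60
→ Cₑ = (3035·13.60 − 2590·0) / 445.0 = 92.76 mg/L.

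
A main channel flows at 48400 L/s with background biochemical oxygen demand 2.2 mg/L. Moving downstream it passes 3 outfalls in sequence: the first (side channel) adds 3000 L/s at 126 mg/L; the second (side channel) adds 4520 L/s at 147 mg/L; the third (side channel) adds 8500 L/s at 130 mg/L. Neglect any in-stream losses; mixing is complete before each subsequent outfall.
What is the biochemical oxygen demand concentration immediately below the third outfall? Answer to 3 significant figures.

Below outfall 1: Q → 51400 L/s, C = (48400·2.200 + 3000·126.0)/51400 = 9.426 mg/L.
Below outfall 2: Q → 55920 L/s, C = (51400·9.426 + 4520·147.0)/55920 = 20.55 mg/L.
Below outfall 3: Q → 64420 L/s, C = (55920·20.55 + 8500·130.0)/64420 = 34.99 mg/L.

35.0 mg/L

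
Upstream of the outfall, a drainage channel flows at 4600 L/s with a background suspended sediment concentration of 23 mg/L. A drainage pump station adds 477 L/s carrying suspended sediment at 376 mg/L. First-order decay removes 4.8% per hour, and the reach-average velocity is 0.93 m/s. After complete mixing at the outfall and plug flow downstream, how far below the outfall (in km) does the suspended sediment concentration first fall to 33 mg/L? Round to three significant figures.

36.2 km

After mixing, C = (4600·23.00 + 477.0·376.0) / 5077 = 285200/5077 = 56.17 mg/L.
4.8%/h lost → k = −ln(1 − 0.048) = 0.04919 h⁻¹.
Set 56.17·exp(−k·t) = 33 → t = ln(56.17/33)/k = 38920 s = 10.81 h.
Distance = v·t = 0.93·38920 = 36200 m = 36.20 km.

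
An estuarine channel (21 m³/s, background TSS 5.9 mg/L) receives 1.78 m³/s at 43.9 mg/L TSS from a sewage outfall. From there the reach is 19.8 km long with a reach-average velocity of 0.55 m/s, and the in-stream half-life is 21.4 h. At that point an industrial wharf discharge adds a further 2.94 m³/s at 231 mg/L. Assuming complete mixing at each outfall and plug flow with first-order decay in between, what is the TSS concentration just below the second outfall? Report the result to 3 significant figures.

Mass balance: C = (21.00·5.900 + 1.780·43.90) / 22.78 = 202.0/22.78 = 8.869 mg/L; combined flow 22.78 m³/s.
Travel time t = 19.8·1000 / 0.55 = 36000 s = 10.00 h.
Half-life 21.4 h → k = ln 2 / 21.4 = 0.03239 h⁻¹ = 0.7774 d⁻¹.
First-order decay: C = 8.869·exp(−k·t) = 8.869·0.7233 = 6.415 mg/L.
At the second outfall, C = (22.78·6.415 + 2.940·231.0) / (22.78 + 2.940) = 32.09 mg/L.

32.1 mg/L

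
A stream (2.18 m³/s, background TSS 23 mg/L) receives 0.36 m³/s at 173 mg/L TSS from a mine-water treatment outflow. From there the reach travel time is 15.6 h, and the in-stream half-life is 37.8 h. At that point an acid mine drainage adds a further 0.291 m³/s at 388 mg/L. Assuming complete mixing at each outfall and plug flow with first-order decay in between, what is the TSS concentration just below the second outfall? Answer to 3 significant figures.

69.7 mg/L

Mixed concentration C = ΣQC/ΣQ = (2.180·23.00 + 0.3600·173.0) / 2.540 = 112.4/2.540 = 44.26 mg/L; combined flow 2.540 m³/s.
Half-life 37.8 h → k = ln 2 / 37.8 = 0.01834 h⁻¹ = 0.4401 d⁻¹.
Applying C = C₀e^(−kt): 44.26 × 0.7512 = 33.25 mg/L.
At the second outfall, C = (2.540·33.25 + 0.2910·388.0) / (2.540 + 0.2910) = 69.71 mg/L.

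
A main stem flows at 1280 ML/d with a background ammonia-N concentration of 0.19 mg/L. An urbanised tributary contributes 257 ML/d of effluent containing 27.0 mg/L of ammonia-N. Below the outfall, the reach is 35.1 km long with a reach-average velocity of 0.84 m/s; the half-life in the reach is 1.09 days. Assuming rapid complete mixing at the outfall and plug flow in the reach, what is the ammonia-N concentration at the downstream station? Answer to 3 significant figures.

3.44 mg/L

After mixing, C = (1280·0.1900 + 257.0·27.00) / 1537 = 7182/1537 = 4.673 mg/L.
Travel time t = 35.1·1000 / 0.84 = 41790 s = 11.61 h.
Half-life 1.09 d → k = ln 2 / 1.09 = 0.6359 d⁻¹.
Decay over the reach: 4.673·exp(−kt) = 4.673·0.7352 = 3.436 mg/L.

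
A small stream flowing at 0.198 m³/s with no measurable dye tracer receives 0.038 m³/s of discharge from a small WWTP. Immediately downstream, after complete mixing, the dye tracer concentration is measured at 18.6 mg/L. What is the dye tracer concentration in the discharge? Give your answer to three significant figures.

Mass balance: 0.1980·0 + 0.03800·Cₑ = 0.2360·18.60
→ Cₑ = (0.2360·18.60 − 0.1980·0) / 0.03800 = 115.5 mg/L.

116 mg/L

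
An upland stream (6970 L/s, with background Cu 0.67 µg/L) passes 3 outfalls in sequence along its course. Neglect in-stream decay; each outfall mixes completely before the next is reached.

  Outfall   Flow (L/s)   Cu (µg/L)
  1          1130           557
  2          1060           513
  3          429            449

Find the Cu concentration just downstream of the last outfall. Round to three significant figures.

Below outfall 1: Q → 8100 L/s, C = (6970·0.6700 + 1130·557.0)/8100 = 78.28 µg/L.
Below outfall 2: Q → 9160 L/s, C = (8100·78.28 + 1060·513.0)/9160 = 128.6 µg/L.
Below outfall 3: Q → 9589 L/s, C = (9160·128.6 + 429.0·449.0)/9589 = 142.9 µg/L.

143 µg/L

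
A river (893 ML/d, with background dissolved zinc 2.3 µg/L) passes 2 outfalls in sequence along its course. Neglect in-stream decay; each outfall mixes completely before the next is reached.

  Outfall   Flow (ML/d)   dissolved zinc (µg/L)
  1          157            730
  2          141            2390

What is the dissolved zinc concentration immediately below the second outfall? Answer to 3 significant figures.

381 µg/L

Outfall 1: combined Q = 1050 ML/d; C = (893.0·2.300 + 157.0·730.0)/1050 = 111.1 µg/L.
Outfall 2: combined Q = 1191 ML/d; C = (1050·111.1 + 141.0·2390)/1191 = 380.9 µg/L.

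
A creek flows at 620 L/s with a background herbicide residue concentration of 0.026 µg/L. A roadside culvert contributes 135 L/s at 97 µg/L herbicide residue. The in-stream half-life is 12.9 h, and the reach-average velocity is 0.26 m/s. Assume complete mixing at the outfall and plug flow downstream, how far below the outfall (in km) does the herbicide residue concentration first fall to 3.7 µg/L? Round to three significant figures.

Flow-weighted average: C = (620.0·0.02600 + 135.0·97.00) / 755.0 = 13110/755.0 = 17.37 µg/L.
Half-life 12.9 h → k = ln 2 / 12.9 = 0.05373 h⁻¹ = 1.290 d⁻¹.
Set 17.37·exp(−k·t) = 3.7 → t = ln(17.37/3.7)/k = 103600 s = 28.78 h.
Distance = v·t = 0.26·103600 = 26930 m = 26.93 km.

26.9 km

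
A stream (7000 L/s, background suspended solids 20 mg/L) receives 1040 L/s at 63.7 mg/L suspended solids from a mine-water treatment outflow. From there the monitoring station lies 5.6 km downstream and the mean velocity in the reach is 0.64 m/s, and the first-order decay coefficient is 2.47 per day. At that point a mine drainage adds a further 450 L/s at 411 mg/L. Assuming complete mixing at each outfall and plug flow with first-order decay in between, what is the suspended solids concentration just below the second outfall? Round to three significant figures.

Flow-weighted average: C = (7000·20.00 + 1040·63.70) / 8040 = 206200/8040 = 25.65 mg/L; combined flow 8040 L/s.
Travel time t = 5.6·1000 / 0.64 = 8750 s = 2.431 h.
First-order decay: C = 25.65·exp(−k·t) = 25.65·0.7787 = 19.98 mg/L.
At the second outfall, C = (8040·19.98 + 450.0·411.0) / (8040 + 450.0) = 40.70 mg/L.

40.7 mg/L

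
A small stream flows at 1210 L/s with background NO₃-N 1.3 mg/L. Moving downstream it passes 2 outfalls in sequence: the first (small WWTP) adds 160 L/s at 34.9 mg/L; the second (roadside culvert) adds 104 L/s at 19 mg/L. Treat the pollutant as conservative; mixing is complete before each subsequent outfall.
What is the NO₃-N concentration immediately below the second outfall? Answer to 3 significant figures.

6.20 mg/L

Outfall 1: combined Q = 1370 L/s; C = (1210·1.300 + 160.0·34.90)/1370 = 5.224 mg/L.
Outfall 2: combined Q = 1474 L/s; C = (1370·5.224 + 104.0·19.00)/1474 = 6.196 mg/L.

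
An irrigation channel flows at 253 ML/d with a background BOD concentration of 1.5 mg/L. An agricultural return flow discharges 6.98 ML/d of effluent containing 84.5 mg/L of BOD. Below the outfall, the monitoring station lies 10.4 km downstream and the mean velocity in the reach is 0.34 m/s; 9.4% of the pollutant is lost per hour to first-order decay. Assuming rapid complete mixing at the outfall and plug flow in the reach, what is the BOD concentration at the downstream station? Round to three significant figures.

1.61 mg/L

Mass balance: C = (253.0·1.500 + 6.980·84.50) / 260.0 = 969.3/260.0 = 3.728 mg/L.
Travel time t = 10.4·1000 / 0.34 = 30590 s = 8.497 h.
9.4%/h lost → k = −ln(1 − 0.094) = 0.09872 h⁻¹.
First-order decay: C = 3.728·exp(−k·t) = 3.728·0.4322 = 1.612 mg/L.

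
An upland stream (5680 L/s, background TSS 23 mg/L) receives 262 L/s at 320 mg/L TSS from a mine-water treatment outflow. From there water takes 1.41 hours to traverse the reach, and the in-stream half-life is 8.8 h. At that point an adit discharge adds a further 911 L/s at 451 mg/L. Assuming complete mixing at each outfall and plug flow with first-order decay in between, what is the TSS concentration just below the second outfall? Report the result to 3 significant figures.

88.0 mg/L

Conservation of mass: C = (5680·23.00 + 262.0·320.0) / 5942 = 214500/5942 = 36.10 mg/L; combined flow 5942 L/s.
Half-life 8.8 h → k = ln 2 / 8.8 = 0.07877 h⁻¹ = 1.890 d⁻¹.
Applying C = C₀e^(−kt): 36.10 × 0.8949 = 32.30 mg/L.
At the second outfall, C = (5942·32.30 + 911.0·451.0) / (5942 + 911.0) = 87.96 mg/L.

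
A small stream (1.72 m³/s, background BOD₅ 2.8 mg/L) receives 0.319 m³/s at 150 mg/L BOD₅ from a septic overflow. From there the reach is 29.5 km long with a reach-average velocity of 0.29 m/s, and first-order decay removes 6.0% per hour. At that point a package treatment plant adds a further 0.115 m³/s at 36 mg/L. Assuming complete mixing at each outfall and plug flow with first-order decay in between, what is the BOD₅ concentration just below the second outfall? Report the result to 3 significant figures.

After mixing, C = (1.720·2.800 + 0.3190·150.0) / 2.039 = 52.67/2.039 = 25.83 mg/L; combined flow 2.039 m³/s.
Travel time t = 29.5·1000 / 0.29 = 101700 s = 28.26 h.
6.0%/h lost → k = −ln(1 − 0.06) = 0.06188 h⁻¹.
First-order decay: C = 25.83·exp(−k·t) = 25.83·0.1741 = 4.496 mg/L.
Second outfall: C = (2.039·4.496 + 0.1150·36.00)/2.154 = 6.178 mg/L.

6.18 mg/L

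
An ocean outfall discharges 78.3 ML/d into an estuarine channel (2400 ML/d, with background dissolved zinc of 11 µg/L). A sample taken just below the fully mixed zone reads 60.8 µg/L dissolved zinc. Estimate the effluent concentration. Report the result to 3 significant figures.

1590 µg/L

Mass balance: 2400·11.00 + 78.30·Cₑ = 2478·60.80
→ Cₑ = (2478·60.80 − 2400·11.00) / 78.30 = 1587 µg/L.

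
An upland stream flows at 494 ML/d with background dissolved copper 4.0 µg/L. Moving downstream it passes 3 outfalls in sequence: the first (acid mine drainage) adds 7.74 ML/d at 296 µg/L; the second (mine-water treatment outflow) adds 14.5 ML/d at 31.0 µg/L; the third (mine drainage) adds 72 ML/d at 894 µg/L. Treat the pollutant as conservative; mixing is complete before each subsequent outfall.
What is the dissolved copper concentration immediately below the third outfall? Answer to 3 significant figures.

117 µg/L

Outfall 1: combined Q = 501.7 ML/d; C = (494.0·4.000 + 7.740·296.0)/501.7 = 8.504 µg/L.
Outfall 2: combined Q = 516.2 ML/d; C = (501.7·8.504 + 14.50·31.00)/516.2 = 9.136 µg/L.
Outfall 3: combined Q = 588.2 ML/d; C = (516.2·9.136 + 72.00·894.0)/588.2 = 117.4 µg/L.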